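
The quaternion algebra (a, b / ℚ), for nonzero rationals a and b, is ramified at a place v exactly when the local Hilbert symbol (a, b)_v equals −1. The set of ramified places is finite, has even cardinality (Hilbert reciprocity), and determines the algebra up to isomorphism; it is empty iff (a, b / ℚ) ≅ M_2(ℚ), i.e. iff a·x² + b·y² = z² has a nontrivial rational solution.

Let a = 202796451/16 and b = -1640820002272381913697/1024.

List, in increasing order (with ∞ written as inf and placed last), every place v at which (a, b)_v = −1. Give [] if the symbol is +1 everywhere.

[2, 31]

Mod squares: a ≡ 133331, b ≡ -4433. Check v ∈ {∞, 2, 3, 11, 13, 17, 23, 31}.
v=∞: 133331 > 0 and -4433 < 0  ⇒  (a,b)_∞ = +1.
v=13: a=13^2·(≡9), b=13^5·(≡9) mod 13; (9|13)=+1, (9|13)=+1; (−1)^{2·5·6}·(+1)^5·(+1)^2 = +1.
v=31: a=31^1·(≡30), b=31^3·(≡27) mod 31; (30|31)=-1, (27|31)=-1; (−1)^{1·3·15}·(-1)^3·(-1)^1 = -1.
v=23: a=23^1·(≡16), b=23^2·(≡6) mod 23; (16|23)=+1, (6|23)=+1; (−1)^{1·2·11}·(+1)^2·(+1)^1 = +1.
v=11: a=11^1·(≡6), b=11^3·(≡5) mod 11; (6|11)=-1, (5|11)=+1; (−1)^{1·3·5}·(-1)^3·(+1)^1 = +1.
v=3: a=3^2·(≡2), b=3^6·(≡1) mod 3; (2|3)=-1, (1|3)=+1; (−1)^{2·6·1}·(-1)^6·(+1)^2 = +1.
v=2: v_2(a)=-4, v_2(b)=-10; units ≡ 3, 7 (mod 8); ε·ε+αω+βω = 1·1+-4·0+-10·1 ≡ 1  ⇒  (a,b)_2 = -1.
v=17: a=17^1·(≡3), b=17^2·(≡13) mod 17; (3|17)=-1, (13|17)=+1; (−1)^{1·2·8}·(-1)^2·(+1)^1 = +1.
(133331, -4433 / ℚ) ramifies at {2, 31}: a division algebra.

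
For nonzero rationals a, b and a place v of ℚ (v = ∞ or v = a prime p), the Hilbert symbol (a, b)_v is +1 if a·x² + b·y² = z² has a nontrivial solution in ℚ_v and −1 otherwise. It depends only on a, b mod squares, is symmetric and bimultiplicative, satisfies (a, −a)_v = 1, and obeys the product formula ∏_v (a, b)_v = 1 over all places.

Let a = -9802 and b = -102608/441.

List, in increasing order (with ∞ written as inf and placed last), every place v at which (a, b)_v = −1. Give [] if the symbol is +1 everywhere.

[53, inf]

Mod squares: a ≡ -58, b ≡ -53. Check v ∈ {∞, 2, 3, 7, 11, 13, 29, 53}.
v=53: a=53^0·(≡3), b=53^1·(≡42) mod 53; (3|53)=-1, (42|53)=+1; (−1)^{0·1·26}·(-1)^1·(+1)^0 = -1.
v=29: a=29^1·(≡10), b=29^0·(≡28) mod 29; (10|29)=-1, (28|29)=+1; (−1)^{1·0·14}·(-1)^0·(+1)^1 = +1.
v=13: a=13^2·(≡7), b=13^0·(≡12) mod 13; (7|13)=-1, (12|13)=+1; (−1)^{2·0·6}·(-1)^0·(+1)^2 = +1.
v=3: a=3^0·(≡2), b=3^-2·(≡1) mod 3; (2|3)=-1, (1|3)=+1; (−1)^{0·-2·1}·(-1)^-2·(+1)^0 = +1.
v=∞: -58 < 0 and -53 < 0  ⇒  (a,b)_∞ = -1.
v=11: a=11^0·(≡10), b=11^2·(≡10) mod 11; (10|11)=-1, (10|11)=-1; (−1)^{0·2·5}·(-1)^2·(-1)^0 = +1.
v=2: v_2(a)=1, v_2(b)=4; units ≡ 3, 3 (mod 8); ε·ε+αω+βω = 1·1+1·1+4·1 ≡ 0  ⇒  (a,b)_2 = +1.
v=7: a=7^0·(≡5), b=7^-2·(≡6) mod 7; (5|7)=-1, (6|7)=-1; (−1)^{0·-2·3}·(-1)^-2·(-1)^0 = +1.
Ram(-58, -53) = {53, ∞}; no ℚ_53-point on the conic.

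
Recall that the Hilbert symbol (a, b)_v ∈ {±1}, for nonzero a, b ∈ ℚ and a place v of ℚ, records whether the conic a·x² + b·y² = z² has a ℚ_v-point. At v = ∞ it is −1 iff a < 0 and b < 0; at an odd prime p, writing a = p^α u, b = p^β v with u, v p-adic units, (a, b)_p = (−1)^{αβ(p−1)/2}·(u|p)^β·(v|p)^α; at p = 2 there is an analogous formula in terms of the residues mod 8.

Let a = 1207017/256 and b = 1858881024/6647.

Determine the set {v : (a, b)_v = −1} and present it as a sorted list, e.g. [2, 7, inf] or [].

(a, b) ≡ (2737, 109802) mod (ℚ^×)²; places V = {2, 3, 7, 11, 13, 17, 23, 31, ∞}.
(a,b)_31: α=0, u≡4; β=1, v≡25 (mod 31); (4|31)=+1, (25|31)=+1; sign (−1)^0·+1^1·+1^0 = +1.
(a,b)_∞: sgn(2737)=+, sgn(109802)=+, so +1.
(a,b)_3: α=2, u≡1; β=2, v≡2 (mod 3); (1|3)=+1, (2|3)=-1; sign (−1)^0·+1^2·-1^2 = +1.
(a,b)_7: α=3, u≡3; β=1, v≡6 (mod 7); (3|7)=-1, (6|7)=-1; sign (−1)^1·-1^1·-1^3 = -1.
(a,b)_23: α=1, u≡13; β=-1, v≡9 (mod 23); (13|23)=+1, (9|23)=+1; sign (−1)^1·+1^-1·+1^1 = -1.
(a,b)_2: α=-8, β=9; u≡1, v≡5 (mod 8); ε(u)ε(v)=0·0, αω(v)=-8·1, βω(u)=9·0; sum ≡ 0  ⇒  +1.
(a,b)_13: α=0, u≡5; β=2, v≡12 (mod 13); (5|13)=-1, (12|13)=+1; sign (−1)^0·-1^2·+1^0 = +1.
(a,b)_11: α=0, u≡3; β=1, v≡4 (mod 11); (3|11)=+1, (4|11)=+1; sign (−1)^0·+1^1·+1^0 = +1.
(a,b)_17: α=1, u≡9; β=-2, v≡13 (mod 17); (9|17)=+1, (13|17)=+1; sign (−1)^0·+1^-2·+1^1 = +1.
Ram(2737, 109802) = {7, 23}; no ℚ_7-point on the conic.

[7, 23]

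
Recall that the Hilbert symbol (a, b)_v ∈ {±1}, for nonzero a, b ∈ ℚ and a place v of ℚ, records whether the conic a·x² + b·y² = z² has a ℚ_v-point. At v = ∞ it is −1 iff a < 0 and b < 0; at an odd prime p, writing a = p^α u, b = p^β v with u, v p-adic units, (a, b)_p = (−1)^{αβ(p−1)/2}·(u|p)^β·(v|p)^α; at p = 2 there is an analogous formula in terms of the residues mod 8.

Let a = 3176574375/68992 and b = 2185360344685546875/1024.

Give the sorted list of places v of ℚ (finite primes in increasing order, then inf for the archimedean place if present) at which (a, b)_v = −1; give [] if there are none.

[2, 3, 5, 13]

Mod squares: a ≡ 858, b ≡ 1155. Check v ∈ {∞, 2, 3, 5, 7, 11, 13, 19, 37}.
v=5: a=5^4·(≡2), b=5^9·(≡1) mod 5; (2|5)=-1, (1|5)=+1; (−1)^{4·9·2}·(-1)^9·(+1)^4 = -1.
v=37: a=37^0·(≡10), b=37^2·(≡23) mod 37; (10|37)=+1, (23|37)=-1; (−1)^{0·2·18}·(+1)^2·(-1)^0 = +1.
v=19: a=19^4·(≡12), b=19^2·(≡14) mod 19; (12|19)=-1, (14|19)=-1; (−1)^{4·2·9}·(-1)^2·(-1)^4 = +1.
v=∞: 858 > 0 and 1155 > 0  ⇒  (a,b)_∞ = +1.
v=7: a=7^-2·(≡2), b=7^1·(≡2) mod 7; (2|7)=+1, (2|7)=+1; (−1)^{-2·1·3}·(+1)^1·(+1)^-2 = +1.
v=3: a=3^1·(≡1), b=3^5·(≡1) mod 3; (1|3)=+1, (1|3)=+1; (−1)^{1·5·1}·(+1)^5·(+1)^1 = -1.
v=13: a=13^1·(≡1), b=13^0·(≡8) mod 13; (1|13)=+1, (8|13)=-1; (−1)^{1·0·6}·(+1)^0·(-1)^1 = -1.
v=2: v_2(a)=-7, v_2(b)=-10; units ≡ 5, 3 (mod 8); ε·ε+αω+βω = 0·1+-7·1+-10·1 ≡ 1  ⇒  (a,b)_2 = -1.
v=11: a=11^-1·(≡9), b=11^3·(≡8) mod 11; (9|11)=+1, (8|11)=-1; (−1)^{-1·3·5}·(+1)^3·(-1)^-1 = +1.
Ram(858, 1155) = {2, 3, 5, 13}; no ℚ_2-point on the conic.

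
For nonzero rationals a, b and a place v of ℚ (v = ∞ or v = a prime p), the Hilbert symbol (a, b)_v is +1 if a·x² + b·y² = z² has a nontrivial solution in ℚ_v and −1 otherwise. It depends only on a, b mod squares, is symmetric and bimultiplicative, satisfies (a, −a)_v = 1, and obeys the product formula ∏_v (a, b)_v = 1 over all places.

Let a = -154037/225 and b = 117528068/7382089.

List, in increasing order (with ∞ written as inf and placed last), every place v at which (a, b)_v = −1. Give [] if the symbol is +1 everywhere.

(a, b) ≡ (-533, 713) mod (ℚ^×)²; places V = {2, 3, 5, 7, 11, 13, 17, 19, 23, 29, 31, 41, ∞}.
(a,b)_29: α=0, u≡15; β=2, v≡15 (mod 29); (15|29)=-1, (15|29)=-1; sign (−1)^0·-1^2·-1^0 = +1.
(a,b)_13: α=1, u≡5; β=-2, v≡8 (mod 13); (5|13)=-1, (8|13)=-1; sign (−1)^0·-1^-2·-1^1 = -1.
(a,b)_11: α=0, u≡8; β=-2, v≡3 (mod 11); (8|11)=-1, (3|11)=+1; sign (−1)^0·-1^-2·+1^0 = +1.
(a,b)_19: α=0, u≡14; β=-2, v≡3 (mod 19); (14|19)=-1, (3|19)=-1; sign (−1)^0·-1^-2·-1^0 = +1.
(a,b)_7: α=0, u≡5; β=2, v≡3 (mod 7); (5|7)=-1, (3|7)=-1; sign (−1)^0·-1^2·-1^0 = +1.
(a,b)_∞: sgn(-533)=−, sgn(713)=+, so +1.
(a,b)_31: α=0, u≡8; β=1, v≡24 (mod 31); (8|31)=+1, (24|31)=-1; sign (−1)^0·+1^1·-1^0 = +1.
(a,b)_3: α=-2, u≡1; β=0, v≡2 (mod 3); (1|3)=+1, (2|3)=-1; sign (−1)^0·+1^0·-1^-2 = +1.
(a,b)_41: α=1, u≡11; β=0, v≡36 (mod 41); (11|41)=-1, (36|41)=+1; sign (−1)^0·-1^0·+1^1 = +1.
(a,b)_5: α=-2, u≡2; β=0, v≡2 (mod 5); (2|5)=-1, (2|5)=-1; sign (−1)^0·-1^0·-1^-2 = +1.
(a,b)_23: α=0, u≡15; β=1, v≡16 (mod 23); (15|23)=-1, (16|23)=+1; sign (−1)^0·-1^1·+1^0 = -1.
(a,b)_17: α=2, u≡7; β=0, v≡9 (mod 17); (7|17)=-1, (9|17)=+1; sign (−1)^0·-1^0·+1^2 = +1.
(a,b)_2: α=0, β=2; u≡3, v≡1 (mod 8); ε(u)ε(v)=1·0, αω(v)=0·0, βω(u)=2·1; sum ≡ 0  ⇒  +1.
Ram(-533, 713) = {13, 23}; no ℚ_13-point on the conic.

[13, 23]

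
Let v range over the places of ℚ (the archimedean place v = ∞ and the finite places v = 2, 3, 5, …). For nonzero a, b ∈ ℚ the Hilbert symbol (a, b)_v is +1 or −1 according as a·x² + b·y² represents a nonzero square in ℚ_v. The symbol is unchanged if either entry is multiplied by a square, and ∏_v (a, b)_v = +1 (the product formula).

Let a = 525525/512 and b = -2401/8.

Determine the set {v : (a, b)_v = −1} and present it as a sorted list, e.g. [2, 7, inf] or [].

(a, b) ≡ (858, -2) mod (ℚ^×)²; places V = {2, 3, 5, 7, 11, 13, ∞}.
(a,b)_7: α=2, u≡1; β=4, v≡6 (mod 7); (1|7)=+1, (6|7)=-1; sign (−1)^0·+1^4·-1^2 = +1.
(a,b)_5: α=2, u≡3; β=0, v≡3 (mod 5); (3|5)=-1, (3|5)=-1; sign (−1)^0·-1^0·-1^2 = +1.
(a,b)_11: α=1, u≡4; β=0, v≡1 (mod 11); (4|11)=+1, (1|11)=+1; sign (−1)^0·+1^0·+1^1 = +1.
(a,b)_2: α=-9, β=-3; u≡5, v≡7 (mod 8); ε(u)ε(v)=0·1, αω(v)=-9·0, βω(u)=-3·1; sum ≡ 1  ⇒  -1.
(a,b)_∞: sgn(858)=+, sgn(-2)=−, so +1.
(a,b)_3: α=1, u≡1; β=0, v≡1 (mod 3); (1|3)=+1, (1|3)=+1; sign (−1)^0·+1^0·+1^1 = +1.
(a,b)_13: α=1, u≡12; β=0, v≡7 (mod 13); (12|13)=+1, (7|13)=-1; sign (−1)^0·+1^0·-1^1 = -1.
(858, -2 / ℚ) ramifies at {2, 13}: a division algebra.

[2, 13]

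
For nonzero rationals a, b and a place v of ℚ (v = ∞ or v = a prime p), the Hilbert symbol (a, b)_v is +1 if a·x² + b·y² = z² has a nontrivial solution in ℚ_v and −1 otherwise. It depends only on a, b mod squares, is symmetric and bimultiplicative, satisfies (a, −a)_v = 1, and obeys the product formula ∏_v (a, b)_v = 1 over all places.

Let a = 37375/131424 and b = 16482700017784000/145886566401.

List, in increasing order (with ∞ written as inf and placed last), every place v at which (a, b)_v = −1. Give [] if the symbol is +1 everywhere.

(a, b) ≡ (8970, 115) mod (ℚ^×)²; places V = {2, 3, 5, 7, 11, 13, 23, 31, 37, ∞}.
(a,b)_5: α=3, u≡1; β=3, v≡2 (mod 5); (1|5)=+1, (2|5)=-1; sign (−1)^0·+1^3·-1^3 = -1.
(a,b)_23: α=1, u≡19; β=3, v≡22 (mod 23); (19|23)=-1, (22|23)=-1; sign (−1)^1·-1^3·-1^1 = -1.
(a,b)_31: α=0, u≡22; β=-2, v≡23 (mod 31); (22|31)=-1, (23|31)=-1; sign (−1)^0·-1^-2·-1^0 = +1.
(a,b)_13: α=1, u≡4; β=4, v≡2 (mod 13); (4|13)=+1, (2|13)=-1; sign (−1)^0·+1^4·-1^1 = -1.
(a,b)_3: α=-1, u≡2; β=-4, v≡1 (mod 3); (2|3)=-1, (1|3)=+1; sign (−1)^0·-1^-4·+1^-1 = +1.
(a,b)_∞: sgn(8970)=+, sgn(115)=+, so +1.
(a,b)_37: α=-2, u≡12; β=-4, v≡21 (mod 37); (12|37)=+1, (21|37)=+1; sign (−1)^0·+1^-4·+1^-2 = +1.
(a,b)_11: α=0, u≡9; β=2, v≡5 (mod 11); (9|11)=+1, (5|11)=+1; sign (−1)^0·+1^2·+1^0 = +1.
(a,b)_7: α=0, u≡5; β=2, v≡6 (mod 7); (5|7)=-1, (6|7)=-1; sign (−1)^0·-1^2·-1^0 = +1.
(a,b)_2: α=-5, β=6; u≡5, v≡3 (mod 8); ε(u)ε(v)=0·1, αω(v)=-5·1, βω(u)=6·1; sum ≡ 1  ⇒  -1.
(8970, 115 / ℚ) ramifies at {2, 5, 13, 23}: a division algebra.

[2, 5, 13, 23]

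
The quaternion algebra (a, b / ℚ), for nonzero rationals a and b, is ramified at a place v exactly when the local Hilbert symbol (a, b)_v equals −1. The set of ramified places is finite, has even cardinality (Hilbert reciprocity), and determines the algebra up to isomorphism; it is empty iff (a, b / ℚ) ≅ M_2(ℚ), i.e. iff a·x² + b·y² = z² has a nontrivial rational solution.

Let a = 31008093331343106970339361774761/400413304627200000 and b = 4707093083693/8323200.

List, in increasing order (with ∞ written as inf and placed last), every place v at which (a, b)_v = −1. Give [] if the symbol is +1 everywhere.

[2, 7]

Mod squares: a ≡ 5, b ≡ 154. Check v ∈ {∞, 2, 3, 5, 7, 11, 13, 17, 19}.
v=3: a=3^-4·(≡2), b=3^-2·(≡1) mod 3; (2|3)=-1, (1|3)=+1; (−1)^{-4·-2·1}·(-1)^-2·(+1)^-4 = +1.
v=11: a=11^6·(≡3), b=11^3·(≡4) mod 11; (3|11)=+1, (4|11)=+1; (−1)^{6·3·5}·(+1)^3·(+1)^6 = +1.
v=2: v_2(a)=-16, v_2(b)=-7; units ≡ 5, 5 (mod 8); ε·ε+αω+βω = 0·0+-16·1+-7·1 ≡ 1  ⇒  (a,b)_2 = -1.
v=7: a=7^8·(≡3), b=7^3·(≡1) mod 7; (3|7)=-1, (1|7)=+1; (−1)^{8·3·3}·(-1)^3·(+1)^8 = -1.
v=13: a=13^12·(≡2), b=13^4·(≡8) mod 13; (2|13)=-1, (8|13)=-1; (−1)^{12·4·6}·(-1)^4·(-1)^12 = +1.
v=∞: 5 > 0 and 154 > 0  ⇒  (a,b)_∞ = +1.
v=5: a=5^-5·(≡4), b=5^-2·(≡1) mod 5; (4|5)=+1, (1|5)=+1; (−1)^{-5·-2·2}·(+1)^-2·(+1)^-5 = +1.
v=17: a=17^-6·(≡12), b=17^-2·(≡13) mod 17; (12|17)=-1, (13|17)=+1; (−1)^{-6·-2·8}·(-1)^-2·(+1)^-6 = +1.
v=19: a=19^4·(≡9), b=19^2·(≡14) mod 19; (9|19)=+1, (14|19)=-1; (−1)^{4·2·9}·(+1)^2·(-1)^4 = +1.
|Ram(5, 154)| = 2, even; anisotropic at {2, 7}.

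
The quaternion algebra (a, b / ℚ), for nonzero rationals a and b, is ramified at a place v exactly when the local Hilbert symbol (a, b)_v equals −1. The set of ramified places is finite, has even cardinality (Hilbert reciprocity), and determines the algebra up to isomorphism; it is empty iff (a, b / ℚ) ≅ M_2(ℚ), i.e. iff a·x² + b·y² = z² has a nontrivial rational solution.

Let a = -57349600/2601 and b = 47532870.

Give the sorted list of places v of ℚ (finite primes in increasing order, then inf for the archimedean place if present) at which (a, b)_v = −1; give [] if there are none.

Mod squares: a ≡ -2926, b ≡ 14630. Check v ∈ {∞, 2, 3, 5, 7, 11, 17, 19}.
v=∞: -2926 < 0 and 14630 > 0  ⇒  (a,b)_∞ = +1.
v=2: v_2(a)=5, v_2(b)=1; units ≡ 1, 3 (mod 8); ε·ε+αω+βω = 0·1+5·1+1·0 ≡ 1  ⇒  (a,b)_2 = -1.
v=17: a=17^-2·(≡4), b=17^0·(≡3) mod 17; (4|17)=+1, (3|17)=-1; (−1)^{-2·0·8}·(+1)^0·(-1)^-2 = +1.
v=3: a=3^-2·(≡2), b=3^2·(≡2) mod 3; (2|3)=-1, (2|3)=-1; (−1)^{-2·2·1}·(-1)^2·(-1)^-2 = +1.
v=11: a=11^1·(≡3), b=11^1·(≡7) mod 11; (3|11)=+1, (7|11)=-1; (−1)^{1·1·5}·(+1)^1·(-1)^1 = +1.
v=5: a=5^2·(≡1), b=5^1·(≡4) mod 5; (1|5)=+1, (4|5)=+1; (−1)^{2·1·2}·(+1)^1·(+1)^2 = +1.
v=19: a=19^1·(≡11), b=19^3·(≡14) mod 19; (11|19)=+1, (14|19)=-1; (−1)^{1·3·9}·(+1)^3·(-1)^1 = +1.
v=7: a=7^3·(≡4), b=7^1·(≡4) mod 7; (4|7)=+1, (4|7)=+1; (−1)^{3·1·3}·(+1)^1·(+1)^3 = -1.
(-2926, 14630 / ℚ) ramifies at {2, 7}: a division algebra.

[2, 7]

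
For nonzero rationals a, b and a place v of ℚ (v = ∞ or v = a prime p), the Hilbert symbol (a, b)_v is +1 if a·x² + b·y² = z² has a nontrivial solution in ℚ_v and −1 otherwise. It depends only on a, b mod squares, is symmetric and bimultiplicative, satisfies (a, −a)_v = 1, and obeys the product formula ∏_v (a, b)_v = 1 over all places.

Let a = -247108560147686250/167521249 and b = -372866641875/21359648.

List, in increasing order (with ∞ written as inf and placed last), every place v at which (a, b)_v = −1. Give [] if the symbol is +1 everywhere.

[3, 13, 23, inf]

(a, b) ≡ (-138, -3094) mod (ℚ^×)²; places V = {2, 3, 5, 7, 13, 17, 19, 23, 37, 43, ∞}.
(a,b)_43: α=-4, u≡39; β=-2, v≡37 (mod 43); (39|43)=-1, (37|43)=-1; sign (−1)^0·-1^-2·-1^-4 = +1.
(a,b)_3: α=5, u≡2; β=6, v≡2 (mod 3); (2|3)=-1, (2|3)=-1; sign (−1)^0·-1^6·-1^5 = -1.
(a,b)_7: α=-2, u≡1; β=1, v≡5 (mod 7); (1|7)=+1, (5|7)=-1; sign (−1)^0·+1^1·-1^-2 = +1.
(a,b)_∞: sgn(-138)=−, sgn(-3094)=−, so -1.
(a,b)_19: α=0, u≡18; β=-2, v≡3 (mod 19); (18|19)=-1, (3|19)=-1; sign (−1)^0·-1^-2·-1^0 = +1.
(a,b)_5: α=4, u≡3; β=4, v≡1 (mod 5); (3|5)=-1, (1|5)=+1; sign (−1)^0·-1^4·+1^4 = +1.
(a,b)_13: α=2, u≡5; β=1, v≡9 (mod 13); (5|13)=-1, (9|13)=+1; sign (−1)^0·-1^1·+1^2 = -1.
(a,b)_2: α=1, β=-5; u≡3, v≡5 (mod 8); ε(u)ε(v)=1·0, αω(v)=1·1, βω(u)=-5·1; sum ≡ 0  ⇒  +1.
(a,b)_17: α=2, u≡16; β=1, v≡14 (mod 17); (16|17)=+1, (14|17)=-1; sign (−1)^0·+1^1·-1^2 = +1.
(a,b)_23: α=3, u≡21; β=2, v≡21 (mod 23); (21|23)=-1, (21|23)=-1; sign (−1)^0·-1^2·-1^3 = -1.
(a,b)_37: α=2, u≡27; β=0, v≡2 (mod 37); (27|37)=+1, (2|37)=-1; sign (−1)^0·+1^0·-1^2 = +1.
|Ram(-138, -3094)| = 4, even; anisotropic at {3, 13, 23, ∞}.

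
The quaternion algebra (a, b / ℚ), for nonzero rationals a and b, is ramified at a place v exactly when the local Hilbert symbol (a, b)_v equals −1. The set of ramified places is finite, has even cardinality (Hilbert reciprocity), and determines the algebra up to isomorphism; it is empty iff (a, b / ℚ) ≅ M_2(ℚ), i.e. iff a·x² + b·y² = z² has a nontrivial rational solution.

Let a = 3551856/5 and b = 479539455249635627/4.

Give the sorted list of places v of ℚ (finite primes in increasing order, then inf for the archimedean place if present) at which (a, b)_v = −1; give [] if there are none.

[2, 3, 5, 11]

Mod squares: a ≡ 1155, b ≡ 2387. Check v ∈ {∞, 2, 3, 5, 7, 11, 31, 43}.
v=31: a=31^2·(≡20), b=31^5·(≡21) mod 31; (20|31)=+1, (21|31)=-1; (−1)^{2·5·15}·(+1)^5·(-1)^2 = +1.
v=43: a=43^0·(≡37), b=43^2·(≡12) mod 43; (37|43)=-1, (12|43)=-1; (−1)^{0·2·21}·(-1)^2·(-1)^0 = +1.
v=∞: 1155 > 0 and 2387 > 0  ⇒  (a,b)_∞ = +1.
v=3: a=3^1·(≡1), b=3^0·(≡2) mod 3; (1|3)=+1, (2|3)=-1; (−1)^{1·0·1}·(+1)^0·(-1)^1 = -1.
v=7: a=7^1·(≡4), b=7^7·(≡5) mod 7; (4|7)=+1, (5|7)=-1; (−1)^{1·7·3}·(+1)^7·(-1)^1 = +1.
v=5: a=5^-1·(≡1), b=5^0·(≡3) mod 5; (1|5)=+1, (3|5)=-1; (−1)^{-1·0·2}·(+1)^0·(-1)^-1 = -1.
v=2: v_2(a)=4, v_2(b)=-2; units ≡ 3, 3 (mod 8); ε·ε+αω+βω = 1·1+4·1+-2·1 ≡ 1  ⇒  (a,b)_2 = -1.
v=11: a=11^1·(≡7), b=11^1·(≡7) mod 11; (7|11)=-1, (7|11)=-1; (−1)^{1·1·5}·(-1)^1·(-1)^1 = -1.
|Ram(1155, 2387)| = 4, even; anisotropic at {2, 3, 5, 11}.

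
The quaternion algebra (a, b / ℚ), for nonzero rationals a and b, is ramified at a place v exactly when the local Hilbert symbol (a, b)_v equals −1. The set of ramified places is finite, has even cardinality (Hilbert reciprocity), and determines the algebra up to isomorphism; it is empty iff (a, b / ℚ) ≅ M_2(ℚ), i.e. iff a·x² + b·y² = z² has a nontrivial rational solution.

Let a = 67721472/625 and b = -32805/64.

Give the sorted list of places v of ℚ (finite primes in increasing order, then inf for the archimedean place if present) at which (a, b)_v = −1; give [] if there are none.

(a, b) ≡ (29393, -5) mod (ℚ^×)²; places V = {2, 3, 5, 7, 13, 17, 19, ∞}.
(a,b)_17: α=1, u≡7; β=0, v≡3 (mod 17); (7|17)=-1, (3|17)=-1; sign (−1)^0·-1^0·-1^1 = -1.
(a,b)_7: α=1, u≡3; β=0, v≡4 (mod 7); (3|7)=-1, (4|7)=+1; sign (−1)^0·-1^0·+1^1 = +1.
(a,b)_13: α=1, u≡10; β=0, v≡6 (mod 13); (10|13)=+1, (6|13)=-1; sign (−1)^0·+1^0·-1^1 = -1.
(a,b)_3: α=2, u≡2; β=8, v≡1 (mod 3); (2|3)=-1, (1|3)=+1; sign (−1)^0·-1^8·+1^2 = +1.
(a,b)_19: α=1, u≡18; β=0, v≡12 (mod 19); (18|19)=-1, (12|19)=-1; sign (−1)^0·-1^0·-1^1 = -1.
(a,b)_5: α=-4, u≡2; β=1, v≡1 (mod 5); (2|5)=-1, (1|5)=+1; sign (−1)^0·-1^1·+1^-4 = -1.
(a,b)_2: α=8, β=-6; u≡1, v≡3 (mod 8); ε(u)ε(v)=0·1, αω(v)=8·1, βω(u)=-6·0; sum ≡ 0  ⇒  +1.
(a,b)_∞: sgn(29393)=+, sgn(-5)=−, so +1.
|Ram(29393, -5)| = 4, even; anisotropic at {5, 13, 17, 19}.

[5, 13, 17, 19]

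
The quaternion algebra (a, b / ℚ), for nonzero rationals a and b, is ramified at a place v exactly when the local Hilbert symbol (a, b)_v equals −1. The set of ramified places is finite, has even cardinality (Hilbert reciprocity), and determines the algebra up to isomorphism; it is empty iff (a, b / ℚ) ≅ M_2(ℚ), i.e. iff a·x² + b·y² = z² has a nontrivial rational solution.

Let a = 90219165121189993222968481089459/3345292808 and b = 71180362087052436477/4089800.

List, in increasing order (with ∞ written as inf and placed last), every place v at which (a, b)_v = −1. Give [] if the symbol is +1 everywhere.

Mod squares: a ≡ 38998, b ≡ 3034. Check v ∈ {∞, 2, 3, 5, 7, 11, 13, 17, 23, 31, 37, 41}.
v=7: a=7^2·(≡1), b=7^2·(≡5) mod 7; (1|7)=+1, (5|7)=-1; (−1)^{2·2·3}·(+1)^2·(-1)^2 = +1.
v=17: a=17^3·(≡15), b=17^2·(≡8) mod 17; (15|17)=+1, (8|17)=+1; (−1)^{3·2·8}·(+1)^2·(+1)^3 = +1.
v=31: a=31^3·(≡25), b=31^2·(≡21) mod 31; (25|31)=+1, (21|31)=-1; (−1)^{3·2·15}·(+1)^2·(-1)^3 = -1.
v=5: a=5^0·(≡3), b=5^-2·(≡1) mod 5; (3|5)=-1, (1|5)=+1; (−1)^{0·-2·2}·(-1)^-2·(+1)^0 = +1.
v=∞: 38998 > 0 and 3034 > 0  ⇒  (a,b)_∞ = +1.
v=13: a=13^-4·(≡2), b=13^-2·(≡11) mod 13; (2|13)=-1, (11|13)=-1; (−1)^{-4·-2·6}·(-1)^-2·(-1)^-4 = +1.
v=11: a=11^-4·(≡9), b=11^-2·(≡9) mod 11; (9|11)=+1, (9|11)=+1; (−1)^{-4·-2·5}·(+1)^-2·(+1)^-4 = +1.
v=2: v_2(a)=-3, v_2(b)=-3; units ≡ 3, 5 (mod 8); ε·ε+αω+βω = 1·0+-3·1+-3·1 ≡ 0  ⇒  (a,b)_2 = +1.
v=3: a=3^6·(≡1), b=3^2·(≡1) mod 3; (1|3)=+1, (1|3)=+1; (−1)^{6·2·1}·(+1)^2·(+1)^6 = +1.
v=37: a=37^5·(≡23), b=37^3·(≡17) mod 37; (23|37)=-1, (17|37)=-1; (−1)^{5·3·18}·(-1)^3·(-1)^5 = +1.
v=41: a=41^2·(≡17), b=41^1·(≡1) mod 41; (17|41)=-1, (1|41)=+1; (−1)^{2·1·20}·(-1)^1·(+1)^2 = -1.
v=23: a=23^6·(≡8), b=23^4·(≡17) mod 23; (8|23)=+1, (17|23)=-1; (−1)^{6·4·11}·(+1)^4·(-1)^6 = +1.
(38998, 3034 / ℚ) ramifies at {31, 41}: a division algebra.

[31, 41]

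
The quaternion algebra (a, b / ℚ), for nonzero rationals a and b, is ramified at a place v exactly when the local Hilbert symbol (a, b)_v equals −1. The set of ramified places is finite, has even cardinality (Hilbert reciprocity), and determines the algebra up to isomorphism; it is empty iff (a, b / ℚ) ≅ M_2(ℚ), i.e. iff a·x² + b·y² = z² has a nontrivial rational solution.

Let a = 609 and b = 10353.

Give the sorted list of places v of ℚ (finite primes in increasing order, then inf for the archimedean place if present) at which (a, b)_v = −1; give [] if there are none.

[17, 29]

Mod squares: a ≡ 609, b ≡ 10353. Check v ∈ {∞, 2, 3, 7, 17, 29}.
v=29: a=29^1·(≡21), b=29^1·(≡9) mod 29; (21|29)=-1, (9|29)=+1; (−1)^{1·1·14}·(-1)^1·(+1)^1 = -1.
v=17: a=17^0·(≡14), b=17^1·(≡14) mod 17; (14|17)=-1, (14|17)=-1; (−1)^{0·1·8}·(-1)^1·(-1)^0 = -1.
v=2: v_2(a)=0, v_2(b)=0; units ≡ 1, 1 (mod 8); ε·ε+αω+βω = 0·0+0·0+0·0 ≡ 0  ⇒  (a,b)_2 = +1.
v=7: a=7^1·(≡3), b=7^1·(≡2) mod 7; (3|7)=-1, (2|7)=+1; (−1)^{1·1·3}·(-1)^1·(+1)^1 = +1.
v=∞: 609 > 0 and 10353 > 0  ⇒  (a,b)_∞ = +1.
v=3: a=3^1·(≡2), b=3^1·(≡1) mod 3; (2|3)=-1, (1|3)=+1; (−1)^{1·1·1}·(-1)^1·(+1)^1 = +1.
Ram(609, 10353) = {17, 29}; no ℚ_17-point on the conic.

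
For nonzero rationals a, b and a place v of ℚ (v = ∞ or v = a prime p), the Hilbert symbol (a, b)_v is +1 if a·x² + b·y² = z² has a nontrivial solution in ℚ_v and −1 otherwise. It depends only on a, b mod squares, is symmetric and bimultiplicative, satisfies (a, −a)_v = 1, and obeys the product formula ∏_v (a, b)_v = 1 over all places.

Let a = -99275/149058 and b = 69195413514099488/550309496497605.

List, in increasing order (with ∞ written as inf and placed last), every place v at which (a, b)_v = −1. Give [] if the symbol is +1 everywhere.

[5, 11]

(a, b) ≡ (-22, 10) mod (ℚ^×)²; places V = {2, 3, 5, 7, 11, 13, 19, 23, 31, 41, ∞}.
(a,b)_11: α=1, u≡9; β=6, v≡6 (mod 11); (9|11)=+1, (6|11)=-1; sign (−1)^0·+1^6·-1^1 = -1.
(a,b)_13: α=-2, u≡10; β=-2, v≡10 (mod 13); (10|13)=+1, (10|13)=+1; sign (−1)^0·+1^-2·+1^-2 = +1.
(a,b)_5: α=2, u≡3; β=-1, v≡3 (mod 5); (3|5)=-1, (3|5)=-1; sign (−1)^0·-1^-1·-1^2 = -1.
(a,b)_3: α=-2, u≡2; β=-18, v≡1 (mod 3); (2|3)=-1, (1|3)=+1; sign (−1)^0·-1^-18·+1^-2 = +1.
(a,b)_41: α=0, u≡19; β=-2, v≡8 (mod 41); (19|41)=-1, (8|41)=+1; sign (−1)^0·-1^-2·+1^0 = +1.
(a,b)_19: α=2, u≡16; β=0, v≡15 (mod 19); (16|19)=+1, (15|19)=-1; sign (−1)^0·+1^0·-1^2 = +1.
(a,b)_2: α=-1, β=5; u≡5, v≡5 (mod 8); ε(u)ε(v)=0·0, αω(v)=-1·1, βω(u)=5·1; sum ≡ 0  ⇒  +1.
(a,b)_31: α=0, u≡8; β=2, v≡16 (mod 31); (8|31)=+1, (16|31)=+1; sign (−1)^0·+1^2·+1^0 = +1.
(a,b)_7: α=-2, u≡5; β=4, v≡5 (mod 7); (5|7)=-1, (5|7)=-1; sign (−1)^0·-1^4·-1^-2 = +1.
(a,b)_23: α=0, u≡6; β=2, v≡11 (mod 23); (6|23)=+1, (11|23)=-1; sign (−1)^0·+1^2·-1^0 = +1.
(a,b)_∞: sgn(-22)=−, sgn(10)=+, so +1.
(-22, 10 / ℚ) ramifies at {5, 11}: a division algebra.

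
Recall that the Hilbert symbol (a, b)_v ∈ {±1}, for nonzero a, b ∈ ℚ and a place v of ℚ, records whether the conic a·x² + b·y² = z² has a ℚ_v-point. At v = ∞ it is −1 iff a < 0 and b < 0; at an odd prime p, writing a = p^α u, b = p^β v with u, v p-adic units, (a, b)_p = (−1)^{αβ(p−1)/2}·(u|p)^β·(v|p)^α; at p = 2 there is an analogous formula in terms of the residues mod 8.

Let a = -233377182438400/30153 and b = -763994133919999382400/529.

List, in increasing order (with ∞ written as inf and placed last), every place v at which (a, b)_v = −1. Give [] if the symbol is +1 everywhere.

Mod squares: a ≡ -74613, b ≡ -494. Check v ∈ {∞, 2, 3, 5, 7, 11, 13, 17, 19, 23, 29}.
v=7: a=7^3·(≡4), b=7^4·(≡6) mod 7; (4|7)=+1, (6|7)=-1; (−1)^{3·4·3}·(+1)^4·(-1)^3 = -1.
v=17: a=17^1·(≡7), b=17^2·(≡16) mod 17; (7|17)=-1, (16|17)=+1; (−1)^{1·2·8}·(-1)^2·(+1)^1 = +1.
v=2: v_2(a)=10, v_2(b)=7; units ≡ 3, 1 (mod 8); ε·ε+αω+βω = 1·0+10·0+7·1 ≡ 1  ⇒  (a,b)_2 = -1.
v=23: a=23^-2·(≡17), b=23^-2·(≡8) mod 23; (17|23)=-1, (8|23)=+1; (−1)^{-2·-2·11}·(-1)^-2·(+1)^-2 = +1.
v=5: a=5^2·(≡3), b=5^2·(≡1) mod 5; (3|5)=-1, (1|5)=+1; (−1)^{2·2·2}·(-1)^2·(+1)^2 = +1.
v=13: a=13^2·(≡11), b=13^3·(≡12) mod 13; (11|13)=-1, (12|13)=+1; (−1)^{2·3·6}·(-1)^3·(+1)^2 = -1.
v=11: a=11^1·(≡3), b=11^2·(≡3) mod 11; (3|11)=+1, (3|11)=+1; (−1)^{1·2·5}·(+1)^2·(+1)^1 = +1.
v=29: a=29^2·(≡23), b=29^2·(≡20) mod 29; (23|29)=+1, (20|29)=+1; (−1)^{2·2·14}·(+1)^2·(+1)^2 = +1.
v=19: a=19^-1·(≡17), b=19^1·(≡12) mod 19; (17|19)=+1, (12|19)=-1; (−1)^{-1·1·9}·(+1)^1·(-1)^-1 = +1.
v=∞: -74613 < 0 and -494 < 0  ⇒  (a,b)_∞ = -1.
v=3: a=3^-1·(≡2), b=3^4·(≡1) mod 3; (2|3)=-1, (1|3)=+1; (−1)^{-1·4·1}·(-1)^4·(+1)^-1 = +1.
(-74613, -494 / ℚ) ramifies at {2, 7, 13, ∞}: a division algebra.

[2, 7, 13, inf]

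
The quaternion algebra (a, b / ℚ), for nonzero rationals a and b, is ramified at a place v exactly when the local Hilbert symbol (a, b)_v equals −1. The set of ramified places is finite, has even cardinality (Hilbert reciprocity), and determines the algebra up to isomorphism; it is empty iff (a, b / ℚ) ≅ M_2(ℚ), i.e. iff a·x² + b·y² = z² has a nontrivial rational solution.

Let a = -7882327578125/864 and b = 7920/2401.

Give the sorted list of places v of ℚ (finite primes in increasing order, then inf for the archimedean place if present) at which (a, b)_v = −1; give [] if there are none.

[5, 7]

(a, b) ≡ (-510510, 55) mod (ℚ^×)²; places V = {2, 3, 5, 7, 11, 13, 17, ∞}.
(a,b)_∞: sgn(-510510)=−, sgn(55)=+, so +1.
(a,b)_13: α=1, u≡1; β=0, v≡9 (mod 13); (1|13)=+1, (9|13)=+1; sign (−1)^0·+1^0·+1^1 = +1.
(a,b)_5: α=7, u≡3; β=1, v≡4 (mod 5); (3|5)=-1, (4|5)=+1; sign (−1)^0·-1^1·+1^7 = -1.
(a,b)_11: α=3, u≡10; β=1, v≡9 (mod 11); (10|11)=-1, (9|11)=+1; sign (−1)^1·-1^1·+1^3 = +1.
(a,b)_7: α=3, u≡5; β=-4, v≡3 (mod 7); (5|7)=-1, (3|7)=-1; sign (−1)^0·-1^-4·-1^3 = -1.
(a,b)_2: α=-5, β=4; u≡1, v≡7 (mod 8); ε(u)ε(v)=0·1, αω(v)=-5·0, βω(u)=4·0; sum ≡ 0  ⇒  +1.
(a,b)_17: α=1, u≡4; β=0, v≡8 (mod 17); (4|17)=+1, (8|17)=+1; sign (−1)^0·+1^0·+1^1 = +1.
(a,b)_3: α=-3, u≡2; β=2, v≡1 (mod 3); (2|3)=-1, (1|3)=+1; sign (−1)^0·-1^2·+1^-3 = +1.
|Ram(-510510, 55)| = 2, even; anisotropic at {5, 7}.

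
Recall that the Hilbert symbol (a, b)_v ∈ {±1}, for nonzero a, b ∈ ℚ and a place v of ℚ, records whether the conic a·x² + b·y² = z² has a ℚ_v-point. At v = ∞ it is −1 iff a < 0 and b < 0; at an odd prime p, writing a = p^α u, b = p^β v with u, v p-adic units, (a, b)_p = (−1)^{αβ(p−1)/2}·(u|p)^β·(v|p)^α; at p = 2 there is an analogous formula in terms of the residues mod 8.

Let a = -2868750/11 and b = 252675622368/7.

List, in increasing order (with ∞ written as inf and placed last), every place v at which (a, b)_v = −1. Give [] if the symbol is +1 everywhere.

Mod squares: a ≡ -5610, b ≡ 546. Check v ∈ {∞, 2, 3, 5, 7, 11, 13, 17, 31}.
v=5: a=5^5·(≡2), b=5^0·(≡4) mod 5; (2|5)=-1, (4|5)=+1; (−1)^{5·0·2}·(-1)^0·(+1)^5 = +1.
v=2: v_2(a)=1, v_2(b)=5; units ≡ 3, 1 (mod 8); ε·ε+αω+βω = 1·0+1·0+5·1 ≡ 1  ⇒  (a,b)_2 = -1.
v=3: a=3^3·(≡2), b=3^7·(≡2) mod 3; (2|3)=-1, (2|3)=-1; (−1)^{3·7·1}·(-1)^7·(-1)^3 = -1.
v=13: a=13^0·(≡7), b=13^1·(≡9) mod 13; (7|13)=-1, (9|13)=+1; (−1)^{0·1·6}·(-1)^1·(+1)^0 = -1.
v=31: a=31^0·(≡16), b=31^2·(≡19) mod 31; (16|31)=+1, (19|31)=+1; (−1)^{0·2·15}·(+1)^2·(+1)^0 = +1.
v=11: a=11^-1·(≡6), b=11^0·(≡10) mod 11; (6|11)=-1, (10|11)=-1; (−1)^{-1·0·5}·(-1)^0·(-1)^-1 = -1.
v=7: a=7^0·(≡1), b=7^-1·(≡1) mod 7; (1|7)=+1, (1|7)=+1; (−1)^{0·-1·3}·(+1)^-1·(+1)^0 = +1.
v=17: a=17^1·(≡7), b=17^2·(≡16) mod 17; (7|17)=-1, (16|17)=+1; (−1)^{1·2·8}·(-1)^2·(+1)^1 = +1.
v=∞: -5610 < 0 and 546 > 0  ⇒  (a,b)_∞ = +1.
|Ram(-5610, 546)| = 4, even; anisotropic at {2, 3, 11, 13}.

[2, 3, 11, 13]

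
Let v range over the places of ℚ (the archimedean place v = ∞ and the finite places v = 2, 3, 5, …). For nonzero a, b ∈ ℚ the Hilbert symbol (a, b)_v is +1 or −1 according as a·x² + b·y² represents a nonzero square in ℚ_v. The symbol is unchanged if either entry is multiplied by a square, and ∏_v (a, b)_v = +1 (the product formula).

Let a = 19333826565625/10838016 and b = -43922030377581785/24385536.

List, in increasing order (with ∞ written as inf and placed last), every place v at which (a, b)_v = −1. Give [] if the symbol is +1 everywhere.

[3, 5]

(a, b) ≡ (6630, -390) mod (ℚ^×)²; places V = {2, 3, 5, 7, 11, 13, 17, 37, ∞}.
(a,b)_∞: sgn(6630)=+, sgn(-390)=−, so +1.
(a,b)_37: α=2, u≡10; β=2, v≡17 (mod 37); (10|37)=+1, (17|37)=-1; sign (−1)^0·+1^2·-1^2 = +1.
(a,b)_3: α=-3, u≡2; β=-5, v≡2 (mod 3); (2|3)=-1, (2|3)=-1; sign (−1)^1·-1^-5·-1^-3 = -1.
(a,b)_13: α=3, u≡3; β=3, v≡4 (mod 13); (3|13)=+1, (4|13)=+1; sign (−1)^0·+1^3·+1^3 = +1.
(a,b)_5: α=5, u≡1; β=1, v≡3 (mod 5); (1|5)=+1, (3|5)=-1; sign (−1)^0·+1^1·-1^5 = -1.
(a,b)_2: α=-13, β=-11; u≡3, v≡5 (mod 8); ε(u)ε(v)=1·0, αω(v)=-13·1, βω(u)=-11·1; sum ≡ 0  ⇒  +1.
(a,b)_11: α=2, u≡10; β=2, v≡10 (mod 11); (10|11)=-1, (10|11)=-1; sign (−1)^0·-1^2·-1^2 = +1.
(a,b)_7: α=-2, u≡1; β=-2, v≡2 (mod 7); (1|7)=+1, (2|7)=+1; sign (−1)^0·+1^-2·+1^-2 = +1.
(a,b)_17: α=1, u≡15; β=6, v≡13 (mod 17); (15|17)=+1, (13|17)=+1; sign (−1)^0·+1^6·+1^1 = +1.
|Ram(6630, -390)| = 2, even; anisotropic at {3, 5}.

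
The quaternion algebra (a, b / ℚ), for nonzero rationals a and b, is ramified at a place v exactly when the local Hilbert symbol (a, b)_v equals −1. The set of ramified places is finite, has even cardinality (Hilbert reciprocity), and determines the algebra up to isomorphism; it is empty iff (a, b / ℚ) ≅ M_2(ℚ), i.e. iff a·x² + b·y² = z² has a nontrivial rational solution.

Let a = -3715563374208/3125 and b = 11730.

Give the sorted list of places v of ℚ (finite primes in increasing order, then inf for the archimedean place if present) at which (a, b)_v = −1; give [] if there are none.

Mod squares: a ≡ -210, b ≡ 11730. Check v ∈ {∞, 2, 3, 5, 7, 17, 23}.
v=23: a=23^0·(≡17), b=23^1·(≡4) mod 23; (17|23)=-1, (4|23)=+1; (−1)^{0·1·11}·(-1)^1·(+1)^0 = -1.
v=∞: -210 < 0 and 11730 > 0  ⇒  (a,b)_∞ = +1.
v=7: a=7^1·(≡6), b=7^0·(≡5) mod 7; (6|7)=-1, (5|7)=-1; (−1)^{1·0·3}·(-1)^0·(-1)^1 = -1.
v=3: a=3^15·(≡2), b=3^1·(≡1) mod 3; (2|3)=-1, (1|3)=+1; (−1)^{15·1·1}·(-1)^1·(+1)^15 = +1.
v=17: a=17^2·(≡7), b=17^1·(≡10) mod 17; (7|17)=-1, (10|17)=-1; (−1)^{2·1·8}·(-1)^1·(-1)^2 = -1.
v=5: a=5^-5·(≡2), b=5^1·(≡1) mod 5; (2|5)=-1, (1|5)=+1; (−1)^{-5·1·2}·(-1)^1·(+1)^-5 = -1.
v=2: v_2(a)=7, v_2(b)=1; units ≡ 7, 1 (mod 8); ε·ε+αω+βω = 1·0+7·0+1·0 ≡ 0  ⇒  (a,b)_2 = +1.
Ram(-210, 11730) = {5, 7, 17, 23}; no ℚ_5-point on the conic.

[5, 7, 17, 23]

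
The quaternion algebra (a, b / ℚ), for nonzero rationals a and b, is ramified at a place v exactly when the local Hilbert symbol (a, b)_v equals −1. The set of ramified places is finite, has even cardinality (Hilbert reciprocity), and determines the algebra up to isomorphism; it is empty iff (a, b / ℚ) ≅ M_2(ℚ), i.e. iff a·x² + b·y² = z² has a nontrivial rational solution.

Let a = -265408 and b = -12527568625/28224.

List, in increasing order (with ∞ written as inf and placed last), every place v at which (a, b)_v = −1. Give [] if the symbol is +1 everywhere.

(a, b) ≡ (-4147, -145) mod (ℚ^×)²; places V = {2, 3, 5, 7, 11, 13, 29, ∞}.
(a,b)_7: α=0, u≡4; β=-2, v≡1 (mod 7); (4|7)=+1, (1|7)=+1; sign (−1)^0·+1^-2·+1^0 = +1.
(a,b)_5: α=0, u≡2; β=3, v≡4 (mod 5); (2|5)=-1, (4|5)=+1; sign (−1)^0·-1^3·+1^0 = -1.
(a,b)_11: α=1, u≡6; β=2, v≡4 (mod 11); (6|11)=-1, (4|11)=+1; sign (−1)^0·-1^2·+1^1 = +1.
(a,b)_29: α=1, u≡12; β=1, v≡5 (mod 29); (12|29)=-1, (5|29)=+1; sign (−1)^0·-1^1·+1^1 = -1.
(a,b)_∞: sgn(-4147)=−, sgn(-145)=−, so -1.
(a,b)_13: α=1, u≡7; β=4, v≡8 (mod 13); (7|13)=-1, (8|13)=-1; sign (−1)^0·-1^4·-1^1 = -1.
(a,b)_3: α=0, u≡2; β=-2, v≡2 (mod 3); (2|3)=-1, (2|3)=-1; sign (−1)^0·-1^-2·-1^0 = +1.
(a,b)_2: α=6, β=-6; u≡5, v≡7 (mod 8); ε(u)ε(v)=0·1, αω(v)=6·0, βω(u)=-6·1; sum ≡ 0  ⇒  +1.
|Ram(-4147, -145)| = 4, even; anisotropic at {5, 13, 29, ∞}.

[5, 13, 29, inf]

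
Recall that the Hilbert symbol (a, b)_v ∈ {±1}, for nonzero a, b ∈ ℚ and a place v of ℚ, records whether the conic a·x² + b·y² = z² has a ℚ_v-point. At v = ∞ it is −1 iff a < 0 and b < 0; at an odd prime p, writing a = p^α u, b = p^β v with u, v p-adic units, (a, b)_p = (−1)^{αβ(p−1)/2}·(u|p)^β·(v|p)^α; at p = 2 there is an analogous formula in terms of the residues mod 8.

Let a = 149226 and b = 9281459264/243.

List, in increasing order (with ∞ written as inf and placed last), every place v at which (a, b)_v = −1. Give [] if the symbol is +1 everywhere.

[2, 3]

(a, b) ≡ (149226, 627) mod (ℚ^×)²; places V = {2, 3, 7, 11, 17, 19, ∞}.
(a,b)_∞: sgn(149226)=+, sgn(627)=+, so +1.
(a,b)_2: α=1, β=6; u≡5, v≡3 (mod 8); ε(u)ε(v)=0·1, αω(v)=1·1, βω(u)=6·1; sum ≡ 1  ⇒  -1.
(a,b)_7: α=1, u≡3; β=4, v≡1 (mod 7); (3|7)=-1, (1|7)=+1; sign (−1)^0·-1^4·+1^1 = +1.
(a,b)_3: α=1, u≡2; β=-5, v≡2 (mod 3); (2|3)=-1, (2|3)=-1; sign (−1)^1·-1^-5·-1^1 = -1.
(a,b)_17: α=1, u≡6; β=2, v≡1 (mod 17); (6|17)=-1, (1|17)=+1; sign (−1)^0·-1^2·+1^1 = +1.
(a,b)_19: α=1, u≡7; β=1, v≡12 (mod 19); (7|19)=+1, (12|19)=-1; sign (−1)^1·+1^1·-1^1 = +1.
(a,b)_11: α=1, u≡3; β=1, v≡10 (mod 11); (3|11)=+1, (10|11)=-1; sign (−1)^1·+1^1·-1^1 = +1.
|Ram(149226, 627)| = 2, even; anisotropic at {2, 3}.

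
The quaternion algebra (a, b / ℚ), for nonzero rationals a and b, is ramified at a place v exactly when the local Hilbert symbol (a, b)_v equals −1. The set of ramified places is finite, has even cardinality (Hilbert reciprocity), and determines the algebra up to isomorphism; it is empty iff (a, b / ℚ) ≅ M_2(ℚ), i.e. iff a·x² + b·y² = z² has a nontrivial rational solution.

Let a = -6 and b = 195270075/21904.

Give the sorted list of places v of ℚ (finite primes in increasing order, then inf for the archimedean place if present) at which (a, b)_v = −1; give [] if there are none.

[2, 13]

(a, b) ≡ (-6, 3003) mod (ℚ^×)²; places V = {2, 3, 5, 7, 11, 13, 17, 37, ∞}.
(a,b)_5: α=0, u≡4; β=2, v≡2 (mod 5); (4|5)=+1, (2|5)=-1; sign (−1)^0·+1^2·-1^0 = +1.
(a,b)_13: α=0, u≡7; β=1, v≡10 (mod 13); (7|13)=-1, (10|13)=+1; sign (−1)^0·-1^1·+1^0 = -1.
(a,b)_2: α=1, β=-4; u≡5, v≡3 (mod 8); ε(u)ε(v)=0·1, αω(v)=1·1, βω(u)=-4·1; sum ≡ 1  ⇒  -1.
(a,b)_11: α=0, u≡5; β=1, v≡1 (mod 11); (5|11)=+1, (1|11)=+1; sign (−1)^0·+1^1·+1^0 = +1.
(a,b)_∞: sgn(-6)=−, sgn(3003)=+, so +1.
(a,b)_17: α=0, u≡11; β=2, v≡14 (mod 17); (11|17)=-1, (14|17)=-1; sign (−1)^0·-1^2·-1^0 = +1.
(a,b)_37: α=0, u≡31; β=-2, v≡6 (mod 37); (31|37)=-1, (6|37)=-1; sign (−1)^0·-1^-2·-1^0 = +1.
(a,b)_3: α=1, u≡1; β=3, v≡2 (mod 3); (1|3)=+1, (2|3)=-1; sign (−1)^1·+1^3·-1^1 = +1.
(a,b)_7: α=0, u≡1; β=1, v≡4 (mod 7); (1|7)=+1, (4|7)=+1; sign (−1)^0·+1^1·+1^0 = +1.
|Ram(-6, 3003)| = 2, even; anisotropic at {2, 13}.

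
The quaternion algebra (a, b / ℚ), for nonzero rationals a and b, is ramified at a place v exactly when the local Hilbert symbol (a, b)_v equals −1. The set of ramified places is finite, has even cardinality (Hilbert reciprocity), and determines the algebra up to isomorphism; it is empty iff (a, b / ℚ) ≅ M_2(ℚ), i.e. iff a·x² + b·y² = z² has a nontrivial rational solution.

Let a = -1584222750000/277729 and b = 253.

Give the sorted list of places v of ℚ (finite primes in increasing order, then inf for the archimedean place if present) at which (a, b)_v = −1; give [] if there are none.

[]

Mod squares: a ≡ -11, b ≡ 253. Check v ∈ {∞, 2, 3, 5, 11, 17, 23, 31}.
v=11: a=11^3·(≡6), b=11^1·(≡1) mod 11; (6|11)=-1, (1|11)=+1; (−1)^{3·1·5}·(-1)^1·(+1)^3 = +1.
v=23: a=23^2·(≡13), b=23^1·(≡11) mod 23; (13|23)=+1, (11|23)=-1; (−1)^{2·1·11}·(+1)^1·(-1)^2 = +1.
v=31: a=31^-2·(≡8), b=31^0·(≡5) mod 31; (8|31)=+1, (5|31)=+1; (−1)^{-2·0·15}·(+1)^0·(+1)^-2 = +1.
v=5: a=5^6·(≡1), b=5^0·(≡3) mod 5; (1|5)=+1, (3|5)=-1; (−1)^{6·0·2}·(+1)^0·(-1)^6 = +1.
v=2: v_2(a)=4, v_2(b)=0; units ≡ 5, 5 (mod 8); ε·ε+αω+βω = 0·0+4·1+0·1 ≡ 0  ⇒  (a,b)_2 = +1.
v=∞: -11 < 0 and 253 > 0  ⇒  (a,b)_∞ = +1.
v=17: a=17^-2·(≡3), b=17^0·(≡15) mod 17; (3|17)=-1, (15|17)=+1; (−1)^{-2·0·8}·(-1)^0·(+1)^-2 = +1.
v=3: a=3^2·(≡1), b=3^0·(≡1) mod 3; (1|3)=+1, (1|3)=+1; (−1)^{2·0·1}·(+1)^0·(+1)^2 = +1.
Ram(a, b) = ∅: the form -11·x² + 253·y² − z² is isotropic over every ℚ_v, so by Hasse–Minkowski it is isotropic over ℚ.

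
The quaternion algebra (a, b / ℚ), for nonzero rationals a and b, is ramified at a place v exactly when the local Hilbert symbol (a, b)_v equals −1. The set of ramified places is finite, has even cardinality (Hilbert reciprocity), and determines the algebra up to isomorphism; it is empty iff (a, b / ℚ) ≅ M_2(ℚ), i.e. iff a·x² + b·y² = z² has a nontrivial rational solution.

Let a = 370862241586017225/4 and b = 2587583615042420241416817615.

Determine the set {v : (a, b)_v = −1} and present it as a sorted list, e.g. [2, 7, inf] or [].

[3, 23, 29, 31]

(a, b) ≡ (82041, 2126135) mod (ℚ^×)²; places V = {2, 3, 5, 11, 23, 29, 31, 41, 43, ∞}.
(a,b)_41: α=1, u≡33; β=2, v≡32 (mod 41); (33|41)=+1, (32|41)=+1; sign (−1)^0·+1^2·+1^1 = +1.
(a,b)_43: α=2, u≡35; β=3, v≡41 (mod 43); (35|43)=+1, (41|43)=+1; sign (−1)^0·+1^3·+1^2 = +1.
(a,b)_3: α=1, u≡2; β=2, v≡2 (mod 3); (2|3)=-1, (2|3)=-1; sign (−1)^0·-1^2·-1^1 = -1.
(a,b)_23: α=1, u≡9; β=2, v≡11 (mod 23); (9|23)=+1, (11|23)=-1; sign (−1)^0·+1^2·-1^1 = -1.
(a,b)_5: α=2, u≡1; β=1, v≡3 (mod 5); (1|5)=+1, (3|5)=-1; sign (−1)^0·+1^1·-1^2 = +1.
(a,b)_11: α=2, u≡1; β=3, v≡5 (mod 11); (1|11)=+1, (5|11)=+1; sign (−1)^0·+1^3·+1^2 = +1.
(a,b)_29: α=3, u≡7; β=5, v≡12 (mod 29); (7|29)=+1, (12|29)=-1; sign (−1)^0·+1^5·-1^3 = -1.
(a,b)_∞: sgn(82041)=+, sgn(2126135)=+, so +1.
(a,b)_2: α=-2, β=0; u≡1, v≡7 (mod 8); ε(u)ε(v)=0·1, αω(v)=-2·0, βω(u)=0·0; sum ≡ 0  ⇒  +1.
(a,b)_31: α=2, u≡6; β=3, v≡26 (mod 31); (6|31)=-1, (26|31)=-1; sign (−1)^0·-1^3·-1^2 = -1.
Ram(82041, 2126135) = {3, 23, 29, 31}; no ℚ_3-point on the conic.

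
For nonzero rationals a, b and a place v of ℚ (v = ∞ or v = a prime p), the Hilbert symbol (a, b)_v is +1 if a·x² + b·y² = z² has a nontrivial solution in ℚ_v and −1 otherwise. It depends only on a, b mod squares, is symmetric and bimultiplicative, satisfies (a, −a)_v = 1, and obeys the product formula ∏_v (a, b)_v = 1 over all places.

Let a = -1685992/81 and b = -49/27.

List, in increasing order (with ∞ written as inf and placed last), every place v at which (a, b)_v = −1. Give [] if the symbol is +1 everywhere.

(a, b) ≡ (-8602, -3) mod (ℚ^×)²; places V = {2, 3, 7, 11, 17, 23, ∞}.
(a,b)_3: α=-4, u≡2; β=-3, v≡2 (mod 3); (2|3)=-1, (2|3)=-1; sign (−1)^0·-1^-3·-1^-4 = -1.
(a,b)_7: α=2, u≡1; β=2, v≡1 (mod 7); (1|7)=+1, (1|7)=+1; sign (−1)^0·+1^2·+1^2 = +1.
(a,b)_23: α=1, u≡17; β=0, v≡5 (mod 23); (17|23)=-1, (5|23)=-1; sign (−1)^0·-1^0·-1^1 = -1.
(a,b)_17: α=1, u≡8; β=0, v≡7 (mod 17); (8|17)=+1, (7|17)=-1; sign (−1)^0·+1^0·-1^1 = -1.
(a,b)_2: α=3, β=0; u≡3, v≡5 (mod 8); ε(u)ε(v)=1·0, αω(v)=3·1, βω(u)=0·1; sum ≡ 1  ⇒  -1.
(a,b)_∞: sgn(-8602)=−, sgn(-3)=−, so -1.
(a,b)_11: α=1, u≡6; β=0, v≡10 (mod 11); (6|11)=-1, (10|11)=-1; sign (−1)^0·-1^0·-1^1 = -1.
(-8602, -3 / ℚ) ramifies at {2, 3, 11, 17, 23, ∞}: a division algebra.

[2, 3, 11, 17, 23, inf]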